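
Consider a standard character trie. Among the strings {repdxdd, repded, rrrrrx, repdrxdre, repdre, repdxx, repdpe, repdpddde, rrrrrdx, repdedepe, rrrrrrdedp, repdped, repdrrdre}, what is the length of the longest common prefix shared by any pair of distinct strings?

6

Equivalently: take the maximum, over all pairs, of their longest common prefix length.
"repded" and "repdedepe" agree on "repded" (6 characters) before diverging; nothing deeper is shared.
Longest shared-prefix length: 6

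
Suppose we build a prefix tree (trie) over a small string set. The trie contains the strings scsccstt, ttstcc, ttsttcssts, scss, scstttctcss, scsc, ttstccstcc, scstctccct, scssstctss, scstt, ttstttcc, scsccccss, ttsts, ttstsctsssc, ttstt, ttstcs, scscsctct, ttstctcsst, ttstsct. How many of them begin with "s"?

9

Traverse to the node for "s", then collect every word in that subtree.
Matches: "scsc", "scsccccss", "scsccstt", "scscsctct", "scss", "scssstctss", "scstctccct", "scstt", "scstttctcss"
Count: 9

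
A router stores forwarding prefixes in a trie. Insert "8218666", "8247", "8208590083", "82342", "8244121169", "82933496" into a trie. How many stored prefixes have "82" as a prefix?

Traverse to the node for "82", then collect every word in that subtree.
Words under "82": 8208590083, 8218666, 82342, 8244121169, 8247, 82933496
Count: 6

6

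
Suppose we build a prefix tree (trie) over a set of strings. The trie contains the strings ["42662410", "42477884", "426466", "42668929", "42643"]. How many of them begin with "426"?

4

Filter for entries beginning with "426":
Matches: "42643", "426466", "42662410", "42668929"
Count: 4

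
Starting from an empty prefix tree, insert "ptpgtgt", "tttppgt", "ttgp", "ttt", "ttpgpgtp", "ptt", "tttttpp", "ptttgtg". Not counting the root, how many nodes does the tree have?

31

Trie structure (* marks end of a word):
(root)
├─ p
│  └─ t
│     ├─ p
│     │  └─ g
│     │     └─ t
│     │        └─ g
│     │           └─ t *
│     └─ t *
│        └─ t
│           └─ g
│              └─ t
│                 └─ g *
└─ t
   └─ t
      ├─ g
      │  └─ p *
      ├─ p
      │  └─ g
      │     └─ p
      │        └─ g
      │           └─ t
      │              └─ p *
      └─ t *
         ├─ p
         │  └─ p
         │     └─ g
         │        └─ t *
         └─ t
            └─ t
               └─ p
                  └─ p *
Counting every labelled node above: 31.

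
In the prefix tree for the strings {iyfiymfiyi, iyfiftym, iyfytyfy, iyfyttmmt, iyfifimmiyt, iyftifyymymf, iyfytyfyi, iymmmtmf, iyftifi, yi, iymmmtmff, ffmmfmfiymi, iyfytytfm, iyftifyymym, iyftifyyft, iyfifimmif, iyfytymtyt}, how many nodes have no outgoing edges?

14

Leaves are exactly the stored words that no other stored word extends.
Those words: "ffmmfmfiymi", "iyfifimmif", "iyfifimmiyt", "iyfiftym", "iyfiymfiyi", "iyftifi", "iyftifyyft", "iyftifyymymf", "iyfyttmmt", "iyfytyfyi", "iyfytymtyt", "iyfytytfm", "iymmmtmff", "yi"
Leaf count: 14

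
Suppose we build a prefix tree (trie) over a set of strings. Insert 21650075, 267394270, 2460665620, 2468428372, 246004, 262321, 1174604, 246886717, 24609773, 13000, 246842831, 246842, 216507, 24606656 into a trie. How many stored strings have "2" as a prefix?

Traverse to the node for "2", then collect every word in that subtree.
Words under "2": 21650075, 216507, 246004, 24606656, 2460665620, 24609773, 246842, 246842831, 2468428372, 246886717, 262321, 267394270
Count: 12

12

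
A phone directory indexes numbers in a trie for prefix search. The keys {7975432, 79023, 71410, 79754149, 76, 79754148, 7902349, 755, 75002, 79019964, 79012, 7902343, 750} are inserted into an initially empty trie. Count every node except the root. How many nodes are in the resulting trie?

33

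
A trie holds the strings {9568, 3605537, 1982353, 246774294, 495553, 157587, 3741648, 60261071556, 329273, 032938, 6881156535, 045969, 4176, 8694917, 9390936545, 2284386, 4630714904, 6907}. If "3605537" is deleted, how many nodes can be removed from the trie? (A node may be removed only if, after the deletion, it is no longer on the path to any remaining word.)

6

After clearing the end-marker at "3605537", prune upward until reaching a node still needed by another word.
The suffix "605537" (6 nodes) is used only by "3605537"; the node for "3" still has the child "7", so pruning stops there.
Nodes removed: 6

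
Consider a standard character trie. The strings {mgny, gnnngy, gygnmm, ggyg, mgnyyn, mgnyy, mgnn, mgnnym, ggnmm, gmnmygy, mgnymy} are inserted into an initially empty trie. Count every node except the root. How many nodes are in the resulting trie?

Count nodes per top-level branch (shared prefixes stored once):
  'g'-branch (ggnmm, ggyg, gmnmygy, gnnngy, gygnmm): 23 nodes
  'm'-branch (mgnn, mgnnym, mgny, mgnymy, mgnyy, mgnyyn): 11 nodes
Sum: 34

34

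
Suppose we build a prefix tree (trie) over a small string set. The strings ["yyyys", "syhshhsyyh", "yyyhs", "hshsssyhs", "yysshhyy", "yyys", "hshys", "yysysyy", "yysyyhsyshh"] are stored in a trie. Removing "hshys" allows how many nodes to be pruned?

2

A node on "hshys"'s path can go only if nothing else ends at it or branches off below it.
The suffix "ys" (2 nodes) is used only by "hshys"; the node for "hsh" still has the child "s", so pruning stops there.
Nodes removed: 2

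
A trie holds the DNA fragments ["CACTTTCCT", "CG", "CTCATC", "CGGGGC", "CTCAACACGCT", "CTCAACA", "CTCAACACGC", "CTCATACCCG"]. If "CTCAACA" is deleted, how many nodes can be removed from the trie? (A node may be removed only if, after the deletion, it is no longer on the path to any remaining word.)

0

A node on "CTCAACA"'s path can go only if nothing else ends at it or branches off below it.
Every node on "CTCAACA" is still needed (e.g. by "CTCAACACGCT"), so nothing is freed.
Nodes removed: 0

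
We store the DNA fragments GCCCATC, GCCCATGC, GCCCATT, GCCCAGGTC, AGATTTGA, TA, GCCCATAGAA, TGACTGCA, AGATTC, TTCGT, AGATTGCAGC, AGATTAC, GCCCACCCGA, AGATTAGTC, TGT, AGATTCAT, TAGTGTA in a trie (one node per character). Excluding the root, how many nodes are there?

Count nodes per top-level branch (shared prefixes stored once):
  'A'-branch (AGATTAC, AGATTAGTC, AGATTC, AGATTCAT, AGATTGCAGC, AGATTTGA): 21 nodes
  'G'-branch (GCCCACCCGA, GCCCAGGTC, GCCCATAGAA, GCCCATC, GCCCATGC, GCCCATT): 23 nodes
  'T'-branch (TA, TAGTGTA, TGACTGCA, TGT, TTCGT): 19 nodes
Sum: 63

63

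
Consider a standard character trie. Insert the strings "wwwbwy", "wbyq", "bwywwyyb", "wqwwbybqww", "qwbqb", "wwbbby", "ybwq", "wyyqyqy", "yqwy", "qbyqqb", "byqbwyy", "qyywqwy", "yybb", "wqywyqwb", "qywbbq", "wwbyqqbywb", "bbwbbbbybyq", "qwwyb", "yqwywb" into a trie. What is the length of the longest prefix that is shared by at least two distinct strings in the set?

Equivalently: take the maximum, over all pairs, of their longest common prefix length.
"yqwy" and "yqwywb" agree on "yqwy" (4 characters) before diverging; nothing deeper is shared.
Longest shared-prefix length: 4

4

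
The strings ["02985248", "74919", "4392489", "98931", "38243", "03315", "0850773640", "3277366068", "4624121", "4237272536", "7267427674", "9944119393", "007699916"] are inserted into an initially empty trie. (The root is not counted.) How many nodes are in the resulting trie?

93

Count nodes per top-level branch (shared prefixes stored once):
  '0'-branch (007699916, 02985248, 03315, 0850773640): 29 nodes
  '3'-branch (3277366068, 38243): 14 nodes
  '4'-branch (4237272536, 4392489, 4624121): 22 nodes
  '7'-branch (7267427674, 74919): 14 nodes
  '9'-branch (98931, 9944119393): 14 nodes
Sum: 93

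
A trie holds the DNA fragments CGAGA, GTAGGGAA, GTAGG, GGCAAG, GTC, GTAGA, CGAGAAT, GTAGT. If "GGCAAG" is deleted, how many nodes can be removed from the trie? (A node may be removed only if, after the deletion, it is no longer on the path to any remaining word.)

Walk "GGCAAG" from the leaf back toward the root, removing each node that no remaining word uses.
The suffix "GCAAG" (5 nodes) is used only by "GGCAAG"; the node for "G" still has the child "T", so pruning stops there.
Nodes removed: 5

5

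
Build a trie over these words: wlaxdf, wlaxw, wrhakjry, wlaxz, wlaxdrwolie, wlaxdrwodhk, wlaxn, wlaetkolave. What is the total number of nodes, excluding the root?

33

Trie structure (* marks end of a word):
(root)
└─ w
   ├─ l
   │  └─ a
   │     ├─ e
   │     │  └─ t
   │     │     └─ k
   │     │        └─ o
   │     │           └─ l
   │     │              └─ a
   │     │                 └─ v
   │     │                    └─ e *
   │     └─ x
   │        ├─ d
   │        │  ├─ f *
   │        │  └─ r
   │        │     └─ w
   │        │        └─ o
   │        │           ├─ d
   │        │           │  └─ h
   │        │           │     └─ k *
   │        │           └─ l
   │        │              └─ i
   │        │                 └─ e *
   │        ├─ n *
   │        ├─ w *
   │        └─ z *
   └─ r
      └─ h
         └─ a
            └─ k
               └─ j
                  └─ r
                     └─ y *
Counting every labelled node above: 33.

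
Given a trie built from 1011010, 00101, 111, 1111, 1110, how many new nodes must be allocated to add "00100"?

1

The longest prefix of "00100" already in the trie is "0010" (length 4).
New nodes needed: |"00100"| − 4 = 5 − 4 = 1.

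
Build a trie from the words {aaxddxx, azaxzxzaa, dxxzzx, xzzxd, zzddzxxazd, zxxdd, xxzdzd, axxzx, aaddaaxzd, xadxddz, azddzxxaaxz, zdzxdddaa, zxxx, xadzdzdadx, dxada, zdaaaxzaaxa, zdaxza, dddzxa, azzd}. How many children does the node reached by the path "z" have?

3

Walk "z" from the root, arriving at one node.
Characters that immediately follow "z" among the stored strings: {d, x, z}.
That node has 3 child edges.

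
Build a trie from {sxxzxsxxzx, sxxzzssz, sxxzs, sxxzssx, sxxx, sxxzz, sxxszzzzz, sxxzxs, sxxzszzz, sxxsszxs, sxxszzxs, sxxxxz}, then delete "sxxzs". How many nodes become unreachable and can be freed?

0

After clearing the end-marker at "sxxzs", prune upward until reaching a node still needed by another word.
Every node on "sxxzs" is still needed (e.g. by "sxxzssx"), so nothing is freed.
Nodes removed: 0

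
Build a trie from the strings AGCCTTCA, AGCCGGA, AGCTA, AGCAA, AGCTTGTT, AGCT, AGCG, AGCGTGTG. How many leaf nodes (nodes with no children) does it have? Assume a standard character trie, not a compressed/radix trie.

Leaves are exactly the stored words that no other stored word extends.
Those words: "AGCAA", "AGCCGGA", "AGCCTTCA", "AGCGTGTG", "AGCTA", "AGCTTGTT"
Leaf count: 6

6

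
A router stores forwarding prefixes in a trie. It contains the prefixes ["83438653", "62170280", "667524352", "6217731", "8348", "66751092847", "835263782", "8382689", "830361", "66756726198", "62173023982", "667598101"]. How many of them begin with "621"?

Filter for entries beginning with "621":
Matches: "62170280", "62173023982", "6217731"
Count: 3

3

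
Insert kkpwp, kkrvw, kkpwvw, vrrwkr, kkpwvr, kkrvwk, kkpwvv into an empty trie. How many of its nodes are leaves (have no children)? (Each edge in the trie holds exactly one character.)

Leaves are exactly the stored words that no other stored word extends.
Those words: "kkpwp", "kkpwvr", "kkpwvv", "kkpwvw", "kkrvwk", "vrrwkr"
Leaf count: 6

6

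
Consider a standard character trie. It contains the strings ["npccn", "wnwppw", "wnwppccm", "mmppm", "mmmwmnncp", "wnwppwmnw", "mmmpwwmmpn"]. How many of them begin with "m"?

Walk to "m"; the words in its subtree are exactly those with that prefix.
Words under "m": mmmpwwmmpn, mmmwmnncp, mmppm
Count: 3

3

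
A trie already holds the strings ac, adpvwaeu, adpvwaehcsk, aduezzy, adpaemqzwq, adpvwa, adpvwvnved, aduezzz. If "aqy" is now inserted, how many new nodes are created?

2

The longest prefix of "aqy" already in the trie is "a" (length 1).
Each of the 2 remaining characters creates one node.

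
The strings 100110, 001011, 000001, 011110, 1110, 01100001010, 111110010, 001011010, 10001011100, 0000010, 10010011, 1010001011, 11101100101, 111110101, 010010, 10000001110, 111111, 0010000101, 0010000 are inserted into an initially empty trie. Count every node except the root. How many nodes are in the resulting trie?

Insert word by word; a character creates a node only if that edge doesn't already exist:
  "100110" → 6 new (1, 0, 0, 1, 1, 0)
  "001011" → 6 new (0, 0, 1, 0, 1, 1)
  "000001" → prefix "00" already present; 4 new (0, 0, 0, 1)
  "011110" → prefix "0" already present; 5 new (1, 1, 1, 1, 0)
  "1110" → prefix "1" already present; 3 new (1, 1, 0)
  "01100001010" → prefix "011" already present; 8 new (0, 0, 0, 0, 1, 0, 1, 0)
  "111110010" → prefix "111" already present; 6 new (1, 1, 0, 0, 1, 0)
  "001011010" → prefix "001011" already present; 3 new (0, 1, 0)
  "10001011100" → prefix "100" already present; 8 new (0, 1, 0, 1, 1, 1, 0, 0)
  "0000010" → prefix "000001" already present; 1 new (0)
  "10010011" → prefix "1001" already present; 4 new (0, 0, 1, 1)
  "1010001011" → prefix "10" already present; 8 new (1, 0, 0, 0, 1, 0, 1, 1)
  "11101100101" → prefix "1110" already present; 7 new (1, 1, 0, 0, 1, 0, 1)
  "111110101" → prefix "111110" already present; 3 new (1, 0, 1)
  "010010" → prefix "01" already present; 4 new (0, 0, 1, 0)
  "10000001110" → prefix "1000" already present; 7 new (0, 0, 0, 1, 1, 1, 0)
  "111111" → prefix "11111" already present; 1 new (1)
  "0010000101" → prefix "0010" already present; 6 new (0, 0, 0, 1, 0, 1)
  "0010000" → prefix "0010000" already present; 0 new (none)
Total nodes = 6 + 6 + 4 + 5 + 3 + 8 + 6 + 3 + 8 + 1 + 4 + 8 + 7 + 3 + 4 + 7 + 1 + 6 + 0 = 90

90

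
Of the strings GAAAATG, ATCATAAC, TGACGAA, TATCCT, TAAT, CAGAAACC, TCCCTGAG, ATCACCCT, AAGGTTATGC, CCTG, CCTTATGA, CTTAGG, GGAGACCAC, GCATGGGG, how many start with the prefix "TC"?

Filter for entries beginning with "TC":
Words under "TC": TCCCTGAG
Count: 1

1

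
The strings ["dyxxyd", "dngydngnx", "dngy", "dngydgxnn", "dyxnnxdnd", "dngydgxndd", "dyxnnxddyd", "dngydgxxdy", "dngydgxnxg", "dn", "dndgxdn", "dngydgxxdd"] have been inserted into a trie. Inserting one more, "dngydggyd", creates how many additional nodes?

Walking "dngydggyd" from the root, the first 6 characters ("dngydg") follow existing edges; "g" is the first miss.
Each of the 3 remaining characters creates one node.

3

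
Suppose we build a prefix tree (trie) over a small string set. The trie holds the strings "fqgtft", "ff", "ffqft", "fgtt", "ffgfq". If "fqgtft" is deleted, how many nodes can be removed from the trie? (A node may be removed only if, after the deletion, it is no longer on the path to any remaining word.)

Walk "fqgtft" from the leaf back toward the root, removing each node that no remaining word uses.
The suffix "qgtft" (5 nodes) is used only by "fqgtft"; the node for "f" still has the child "f", so pruning stops there.
Nodes removed: 5

5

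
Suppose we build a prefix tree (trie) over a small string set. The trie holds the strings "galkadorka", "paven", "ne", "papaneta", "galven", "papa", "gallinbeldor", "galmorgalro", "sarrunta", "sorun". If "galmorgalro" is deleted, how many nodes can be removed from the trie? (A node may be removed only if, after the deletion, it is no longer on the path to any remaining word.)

8

A node on "galmorgalro"'s path can go only if nothing else ends at it or branches off below it.
The suffix "morgalro" (8 nodes) is used only by "galmorgalro"; the node for "gal" still has the child "k", so pruning stops there.
Nodes removed: 8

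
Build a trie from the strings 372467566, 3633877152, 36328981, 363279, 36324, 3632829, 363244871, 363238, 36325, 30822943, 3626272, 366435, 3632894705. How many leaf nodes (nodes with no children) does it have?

12

Leaves are exactly the stored words that no other stored word extends.
Those words: "30822943", "3626272", "363238", "363244871", "36325", "363279", "3632829", "3632894705", "36328981", "3633877152", "366435", "372467566"
Leaf count: 12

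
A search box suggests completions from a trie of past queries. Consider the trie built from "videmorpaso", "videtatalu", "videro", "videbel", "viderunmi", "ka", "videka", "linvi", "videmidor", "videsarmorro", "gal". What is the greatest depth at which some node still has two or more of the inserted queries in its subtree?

5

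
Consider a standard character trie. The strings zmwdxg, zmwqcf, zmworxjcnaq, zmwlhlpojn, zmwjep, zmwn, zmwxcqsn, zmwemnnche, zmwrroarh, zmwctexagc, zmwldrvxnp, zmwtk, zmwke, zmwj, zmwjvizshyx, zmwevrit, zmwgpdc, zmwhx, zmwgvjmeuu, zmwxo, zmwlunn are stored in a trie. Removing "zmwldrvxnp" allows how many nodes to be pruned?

6

A node on "zmwldrvxnp"'s path can go only if nothing else ends at it or branches off below it.
The suffix "drvxnp" (6 nodes) is used only by "zmwldrvxnp"; the node for "zmwl" still has the child "h", so pruning stops there.
Nodes removed: 6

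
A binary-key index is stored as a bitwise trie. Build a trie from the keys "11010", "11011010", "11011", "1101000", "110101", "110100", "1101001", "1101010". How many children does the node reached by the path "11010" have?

The children of the "11010" node are the distinct next characters among strings starting with "11010".
Distinct next characters after "11010": 0, 1.
That node has 2 child edges.

2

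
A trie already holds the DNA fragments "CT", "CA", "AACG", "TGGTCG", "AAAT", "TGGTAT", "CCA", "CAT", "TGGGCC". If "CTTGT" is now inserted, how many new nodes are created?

3

"CT" is already a path in the trie; the remaining "TGT" must be added.
Each of the 3 remaining characters creates one node.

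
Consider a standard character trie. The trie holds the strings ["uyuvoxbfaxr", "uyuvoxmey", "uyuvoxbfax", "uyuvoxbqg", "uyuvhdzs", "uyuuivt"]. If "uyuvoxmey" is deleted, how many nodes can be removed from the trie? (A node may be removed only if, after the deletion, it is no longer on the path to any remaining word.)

3

After clearing the end-marker at "uyuvoxmey", prune upward until reaching a node still needed by another word.
The suffix "mey" (3 nodes) is used only by "uyuvoxmey"; the node for "uyuvox" still has the child "b", so pruning stops there.
Nodes removed: 3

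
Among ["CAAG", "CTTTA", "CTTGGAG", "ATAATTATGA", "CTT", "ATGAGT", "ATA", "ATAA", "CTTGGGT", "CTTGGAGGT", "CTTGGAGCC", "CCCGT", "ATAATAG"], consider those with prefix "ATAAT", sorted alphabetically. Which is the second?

DFS of the "ATAAT" subtree visits, in order: "ATAATAG", "ATAATTATGA"
Position 2: ATAATTATGA

ATAATTATGA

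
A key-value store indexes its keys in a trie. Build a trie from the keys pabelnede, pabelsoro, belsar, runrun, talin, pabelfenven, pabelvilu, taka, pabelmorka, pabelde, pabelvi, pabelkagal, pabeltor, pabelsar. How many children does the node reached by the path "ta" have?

2

The children of the "ta" node are the distinct next characters among strings starting with "ta".
Distinct next characters after "ta": k, l.
That node has 2 child edges.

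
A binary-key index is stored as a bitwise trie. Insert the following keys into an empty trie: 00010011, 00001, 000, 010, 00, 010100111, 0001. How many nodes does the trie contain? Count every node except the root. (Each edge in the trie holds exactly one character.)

18

Count nodes per top-level branch (shared prefixes stored once):
  '0'-branch (00, 000, 00001, 0001, 00010011, 010, 010100111): 18 nodes
Sum: 18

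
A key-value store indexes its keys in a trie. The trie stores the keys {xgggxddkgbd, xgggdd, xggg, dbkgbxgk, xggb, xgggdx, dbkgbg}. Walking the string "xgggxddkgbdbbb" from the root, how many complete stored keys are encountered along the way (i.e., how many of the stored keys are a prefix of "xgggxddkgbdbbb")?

2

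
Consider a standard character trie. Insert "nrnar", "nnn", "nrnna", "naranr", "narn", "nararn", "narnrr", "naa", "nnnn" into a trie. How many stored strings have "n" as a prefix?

Filter for entries beginning with "n":
Matches: "naa", "naranr", "nararn", "narn", "narnrr", "nnn", "nnnn", "nrnar", "nrnna"
Count: 9

9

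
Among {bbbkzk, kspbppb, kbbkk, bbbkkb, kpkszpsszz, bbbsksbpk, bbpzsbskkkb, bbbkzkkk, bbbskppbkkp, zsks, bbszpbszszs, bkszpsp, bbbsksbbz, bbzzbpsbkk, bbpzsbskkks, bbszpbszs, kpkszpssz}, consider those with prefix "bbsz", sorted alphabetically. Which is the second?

DFS of the "bbsz" subtree visits, in order: "bbszpbszs", "bbszpbszszs"
Position 2: bbszpbszszs

bbszpbszszs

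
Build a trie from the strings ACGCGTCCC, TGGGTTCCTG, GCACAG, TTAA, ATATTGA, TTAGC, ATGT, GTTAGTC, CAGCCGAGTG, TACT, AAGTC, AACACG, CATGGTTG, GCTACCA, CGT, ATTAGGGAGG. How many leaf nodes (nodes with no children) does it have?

16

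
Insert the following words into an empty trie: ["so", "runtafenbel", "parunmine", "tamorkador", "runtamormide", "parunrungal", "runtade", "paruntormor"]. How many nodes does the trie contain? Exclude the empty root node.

53

For each word, the new-node count is its length minus the longest prefix already in the trie:
  "so" → 2 new (s, o)
  "runtafenbel" → 11 new (r, u, n, t, a, f, e, n, b, e, l)
  "parunmine" → 9 new (p, a, r, u, n, m, i, n, e)
  "tamorkador" → 10 new (t, a, m, o, r, k, a, d, o, r)
  "runtamormide" → prefix "runta" already present; 7 new (m, o, r, m, i, d, e)
  "parunrungal" → prefix "parun" already present; 6 new (r, u, n, g, a, l)
  "runtade" → prefix "runta" already present; 2 new (d, e)
  "paruntormor" → prefix "parun" already present; 6 new (t, o, r, m, o, r)
Total nodes = 2 + 11 + 9 + 10 + 7 + 6 + 2 + 6 = 53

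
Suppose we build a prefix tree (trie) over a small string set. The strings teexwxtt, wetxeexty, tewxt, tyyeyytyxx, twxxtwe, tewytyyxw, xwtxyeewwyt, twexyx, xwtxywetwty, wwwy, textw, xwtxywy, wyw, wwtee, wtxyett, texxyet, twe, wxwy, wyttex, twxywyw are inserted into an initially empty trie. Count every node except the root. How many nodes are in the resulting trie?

Trace insertions, counting only characters that open a new branch:
  "teexwxtt" → 8 new (t, e, e, x, w, x, t, t)
  "wetxeexty" → 9 new (w, e, t, x, e, e, x, t, y)
  "tewxt" → prefix "te" already present; 3 new (w, x, t)
  "tyyeyytyxx" → prefix "t" already present; 9 new (y, y, e, y, y, t, y, x, x)
  "twxxtwe" → prefix "t" already present; 6 new (w, x, x, t, w, e)
  "tewytyyxw" → prefix "tew" already present; 6 new (y, t, y, y, x, w)
  "xwtxyeewwyt" → 11 new (x, w, t, x, y, e, e, w, w, y, t)
  "twexyx" → prefix "tw" already present; 4 new (e, x, y, x)
  "xwtxywetwty" → prefix "xwtxy" already present; 6 new (w, e, t, w, t, y)
  "wwwy" → prefix "w" already present; 3 new (w, w, y)
  "textw" → prefix "te" already present; 3 new (x, t, w)
  "xwtxywy" → prefix "xwtxyw" already present; 1 new (y)
  "wyw" → prefix "w" already present; 2 new (y, w)
  "wwtee" → prefix "ww" already present; 3 new (t, e, e)
  "wtxyett" → prefix "w" already present; 6 new (t, x, y, e, t, t)
  "texxyet" → prefix "tex" already present; 4 new (x, y, e, t)
  "twe" → prefix "twe" already present; 0 new (none)
  "wxwy" → prefix "w" already present; 3 new (x, w, y)
  "wyttex" → prefix "wy" already present; 4 new (t, t, e, x)
  "twxywyw" → prefix "twx" already present; 4 new (y, w, y, w)
Total nodes = 8 + 9 + 3 + 9 + 6 + 6 + 11 + 4 + 6 + 3 + 3 + 1 + 2 + 3 + 6 + 4 + 0 + 3 + 4 + 4 = 95

95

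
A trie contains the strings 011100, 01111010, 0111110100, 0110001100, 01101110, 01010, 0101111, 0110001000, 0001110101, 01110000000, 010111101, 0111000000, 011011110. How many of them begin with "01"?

Traverse to the node for "01", then collect every word in that subtree.
Words under "01": 01010, 0101111, 010111101, 0110001000, 0110001100, 01101110, 011011110, 011100, 0111000000, 01110000000, 01111010, 0111110100
Count: 12

12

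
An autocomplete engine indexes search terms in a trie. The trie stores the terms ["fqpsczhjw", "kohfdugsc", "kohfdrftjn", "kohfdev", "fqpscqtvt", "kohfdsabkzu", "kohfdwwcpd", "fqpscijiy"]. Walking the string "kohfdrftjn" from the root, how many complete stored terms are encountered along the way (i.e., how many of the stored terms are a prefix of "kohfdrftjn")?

Traverse "kohfdrftjn" character by character; count nodes along the way that are marked as word ends.
Prefixes of the query that are stored words: "kohfdrftjn"
Count: 1

1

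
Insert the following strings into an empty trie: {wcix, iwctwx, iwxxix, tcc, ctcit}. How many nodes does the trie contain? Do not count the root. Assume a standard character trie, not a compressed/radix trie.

Insert word by word; a character creates a node only if that edge doesn't already exist:
  "wcix" → 4 new (w, c, i, x)
  "iwctwx" → 6 new (i, w, c, t, w, x)
  "iwxxix" → prefix "iw" already present; 4 new (x, x, i, x)
  "tcc" → 3 new (t, c, c)
  "ctcit" → 5 new (c, t, c, i, t)
Total nodes = 4 + 6 + 4 + 3 + 5 = 22

22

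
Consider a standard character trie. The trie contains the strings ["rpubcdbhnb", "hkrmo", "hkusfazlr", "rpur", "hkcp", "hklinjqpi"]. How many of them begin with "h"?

4

Traverse to the node for "h", then collect every word in that subtree.
Words under "h": hkcp, hklinjqpi, hkrmo, hkusfazlr
Count: 4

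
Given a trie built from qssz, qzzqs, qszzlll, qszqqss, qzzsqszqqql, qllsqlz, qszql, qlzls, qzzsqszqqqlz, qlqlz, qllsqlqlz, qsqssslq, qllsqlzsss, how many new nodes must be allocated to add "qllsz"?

1

The longest prefix of "qllsz" already in the trie is "qlls" (length 4).
Each of the 1 remaining characters creates one node.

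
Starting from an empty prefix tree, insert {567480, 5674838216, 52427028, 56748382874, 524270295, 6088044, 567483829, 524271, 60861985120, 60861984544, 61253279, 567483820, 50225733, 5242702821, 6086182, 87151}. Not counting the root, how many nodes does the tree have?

68

Trace insertions, counting only characters that open a new branch:
  "567480" → 6 new (5, 6, 7, 4, 8, 0)
  "5674838216" → prefix "56748" already present; 5 new (3, 8, 2, 1, 6)
  "52427028" → prefix "5" already present; 7 new (2, 4, 2, 7, 0, 2, 8)
  "56748382874" → prefix "56748382" already present; 3 new (8, 7, 4)
  "524270295" → prefix "5242702" already present; 2 new (9, 5)
  "6088044" → 7 new (6, 0, 8, 8, 0, 4, 4)
  "567483829" → prefix "56748382" already present; 1 new (9)
  "524271" → prefix "52427" already present; 1 new (1)
  "60861985120" → prefix "608" already present; 8 new (6, 1, 9, 8, 5, 1, 2, 0)
  "60861984544" → prefix "6086198" already present; 4 new (4, 5, 4, 4)
  "61253279" → prefix "6" already present; 7 new (1, 2, 5, 3, 2, 7, 9)
  "567483820" → prefix "56748382" already present; 1 new (0)
  "50225733" → prefix "5" already present; 7 new (0, 2, 2, 5, 7, 3, 3)
  "5242702821" → prefix "52427028" already present; 2 new (2, 1)
  "6086182" → prefix "60861" already present; 2 new (8, 2)
  "87151" → 5 new (8, 7, 1, 5, 1)
Total nodes = 6 + 5 + 7 + 3 + 2 + 7 + 1 + 1 + 8 + 4 + 7 + 1 + 7 + 2 + 2 + 5 = 68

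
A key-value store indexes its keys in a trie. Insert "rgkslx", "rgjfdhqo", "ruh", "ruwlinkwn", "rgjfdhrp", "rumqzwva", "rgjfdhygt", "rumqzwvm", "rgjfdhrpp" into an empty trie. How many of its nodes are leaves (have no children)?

8

A leaf is a node with no children — equivalently, the end of a word that is not a proper prefix of any other stored word.
Those words: "rgjfdhqo", "rgjfdhrpp", "rgjfdhygt", "rgkslx", "ruh", "rumqzwva", "rumqzwvm", "ruwlinkwn"
Leaf count: 8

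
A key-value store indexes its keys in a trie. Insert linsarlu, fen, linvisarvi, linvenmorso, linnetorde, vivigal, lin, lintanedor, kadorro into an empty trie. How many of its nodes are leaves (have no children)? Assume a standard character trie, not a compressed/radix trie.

Leaves are exactly the stored words that no other stored word extends.
Those words: "fen", "kadorro", "linnetorde", "linsarlu", "lintanedor", "linvenmorso", "linvisarvi", "vivigal"
Leaf count: 8

8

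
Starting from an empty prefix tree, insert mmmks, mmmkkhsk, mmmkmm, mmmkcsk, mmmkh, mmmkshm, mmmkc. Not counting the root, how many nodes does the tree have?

17

Trace insertions, counting only characters that open a new branch:
  "mmmks" → 5 new (m, m, m, k, s)
  "mmmkkhsk" → prefix "mmmk" already present; 4 new (k, h, s, k)
  "mmmkmm" → prefix "mmmk" already present; 2 new (m, m)
  "mmmkcsk" → prefix "mmmk" already present; 3 new (c, s, k)
  "mmmkh" → prefix "mmmk" already present; 1 new (h)
  "mmmkshm" → prefix "mmmks" already present; 2 new (h, m)
  "mmmkc" → prefix "mmmkc" already present; 0 new (none)
Total nodes = 5 + 4 + 2 + 3 + 1 + 2 + 0 = 17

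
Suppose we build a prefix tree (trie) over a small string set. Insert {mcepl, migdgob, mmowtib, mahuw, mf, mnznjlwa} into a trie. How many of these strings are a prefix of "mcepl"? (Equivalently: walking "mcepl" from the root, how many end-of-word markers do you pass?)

1

Check each prefix of "mcepl" against the stored set — each match is an end-marker on the path.
Prefixes of the query that are stored words: "mcepl"
Count: 1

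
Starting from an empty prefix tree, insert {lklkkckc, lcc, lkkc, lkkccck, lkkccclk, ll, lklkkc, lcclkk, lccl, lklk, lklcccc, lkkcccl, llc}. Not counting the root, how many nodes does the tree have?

For each word, the new-node count is its length minus the longest prefix already in the trie:
  "lklkkckc" → 8 new (l, k, l, k, k, c, k, c)
  "lcc" → prefix "l" already present; 2 new (c, c)
  "lkkc" → prefix "lk" already present; 2 new (k, c)
  "lkkccck" → prefix "lkkc" already present; 3 new (c, c, k)
  "lkkccclk" → prefix "lkkccc" already present; 2 new (l, k)
  "ll" → prefix "l" already present; 1 new (l)
  "lklkkc" → prefix "lklkkc" already present; 0 new (none)
  "lcclkk" → prefix "lcc" already present; 3 new (l, k, k)
  "lccl" → prefix "lccl" already present; 0 new (none)
  "lklk" → prefix "lklk" already present; 0 new (none)
  "lklcccc" → prefix "lkl" already present; 4 new (c, c, c, c)
  "lkkcccl" → prefix "lkkcccl" already present; 0 new (none)
  "llc" → prefix "ll" already present; 1 new (c)
Total nodes = 8 + 2 + 2 + 3 + 2 + 1 + 0 + 3 + 0 + 0 + 4 + 0 + 1 = 26

26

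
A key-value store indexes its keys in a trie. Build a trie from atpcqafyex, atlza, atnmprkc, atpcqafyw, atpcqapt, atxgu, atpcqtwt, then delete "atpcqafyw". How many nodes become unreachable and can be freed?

After clearing the end-marker at "atpcqafyw", prune upward until reaching a node still needed by another word.
The suffix "w" (1 node) is used only by "atpcqafyw"; the node for "atpcqafy" still has the child "e", so pruning stops there.
Nodes removed: 1

1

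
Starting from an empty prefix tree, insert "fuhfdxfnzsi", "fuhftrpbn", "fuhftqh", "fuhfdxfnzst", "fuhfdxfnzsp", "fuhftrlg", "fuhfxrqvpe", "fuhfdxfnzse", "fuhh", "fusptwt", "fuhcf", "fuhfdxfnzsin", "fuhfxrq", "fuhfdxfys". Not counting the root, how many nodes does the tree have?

40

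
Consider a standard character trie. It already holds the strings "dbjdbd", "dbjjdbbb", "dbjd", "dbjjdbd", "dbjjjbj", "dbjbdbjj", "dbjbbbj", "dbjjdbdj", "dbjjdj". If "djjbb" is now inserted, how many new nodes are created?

Walking "djjbb" from the root, the first 1 characters ("d") follow existing edges; "j" is the first miss.
Each of the 4 remaining characters creates one node.

4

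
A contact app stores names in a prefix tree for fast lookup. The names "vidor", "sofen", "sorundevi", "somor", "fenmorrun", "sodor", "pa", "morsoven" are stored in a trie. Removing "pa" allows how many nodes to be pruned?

A node on "pa"'s path can go only if nothing else ends at it or branches off below it.
No other word shares any prefix with "pa", so all 2 of its nodes go.
Nodes removed: 2

2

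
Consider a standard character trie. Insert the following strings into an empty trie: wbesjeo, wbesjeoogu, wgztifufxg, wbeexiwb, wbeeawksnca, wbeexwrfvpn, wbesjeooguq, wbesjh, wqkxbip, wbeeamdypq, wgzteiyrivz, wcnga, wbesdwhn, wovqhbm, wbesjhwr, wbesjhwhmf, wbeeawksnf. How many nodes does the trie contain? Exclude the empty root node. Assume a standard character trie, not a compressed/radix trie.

77

Insert word by word; a character creates a node only if that edge doesn't already exist:
  "wbesjeo" → 7 new (w, b, e, s, j, e, o)
  "wbesjeoogu" → prefix "wbesjeo" already present; 3 new (o, g, u)
  "wgztifufxg" → prefix "w" already present; 9 new (g, z, t, i, f, u, f, x, g)
  "wbeexiwb" → prefix "wbe" already present; 5 new (e, x, i, w, b)
  "wbeeawksnca" → prefix "wbee" already present; 7 new (a, w, k, s, n, c, a)
  "wbeexwrfvpn" → prefix "wbeex" already present; 6 new (w, r, f, v, p, n)
  "wbesjeooguq" → prefix "wbesjeoogu" already present; 1 new (q)
  "wbesjh" → prefix "wbesj" already present; 1 new (h)
  "wqkxbip" → prefix "w" already present; 6 new (q, k, x, b, i, p)
  "wbeeamdypq" → prefix "wbeea" already present; 5 new (m, d, y, p, q)
  "wgzteiyrivz" → prefix "wgzt" already present; 7 new (e, i, y, r, i, v, z)
  "wcnga" → prefix "w" already present; 4 new (c, n, g, a)
  "wbesdwhn" → prefix "wbes" already present; 4 new (d, w, h, n)
  "wovqhbm" → prefix "w" already present; 6 new (o, v, q, h, b, m)
  "wbesjhwr" → prefix "wbesjh" already present; 2 new (w, r)
  "wbesjhwhmf" → prefix "wbesjhw" already present; 3 new (h, m, f)
  "wbeeawksnf" → prefix "wbeeawksn" already present; 1 new (f)
Total nodes = 7 + 3 + 9 + 5 + 7 + 6 + 1 + 1 + 6 + 5 + 7 + 4 + 4 + 6 + 2 + 3 + 1 = 77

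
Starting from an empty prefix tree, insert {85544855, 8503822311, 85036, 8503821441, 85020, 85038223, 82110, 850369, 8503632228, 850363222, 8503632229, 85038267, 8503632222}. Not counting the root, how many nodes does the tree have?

Count nodes per top-level branch (shared prefixes stored once):
  '8'-branch (82110, 85020, 85036, 850363222, 8503632222, 8503632228, 8503632229, 850369, 8503821441, 85038223, 8503822311, 85038267, 85544855): 37 nodes
Sum: 37

37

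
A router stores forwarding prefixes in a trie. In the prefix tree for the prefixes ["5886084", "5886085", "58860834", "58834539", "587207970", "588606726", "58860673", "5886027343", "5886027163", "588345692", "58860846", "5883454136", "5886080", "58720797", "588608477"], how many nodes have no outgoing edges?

13

Leaves are exactly the stored words that no other stored word extends.
Those words: "587207970", "58834539", "5883454136", "588345692", "5886027163", "5886027343", "588606726", "58860673", "5886080", "58860834", "58860846", "588608477", "5886085"
Leaf count: 13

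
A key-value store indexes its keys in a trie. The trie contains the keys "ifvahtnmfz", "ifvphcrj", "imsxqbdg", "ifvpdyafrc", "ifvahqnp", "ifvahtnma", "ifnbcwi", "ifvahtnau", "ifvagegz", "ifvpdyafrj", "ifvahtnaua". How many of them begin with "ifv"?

9

Walk to "ifv"; the words in its subtree are exactly those with that prefix.
Matches: "ifvagegz", "ifvahqnp", "ifvahtnau", "ifvahtnaua", "ifvahtnma", "ifvahtnmfz", "ifvpdyafrc", "ifvpdyafrj", "ifvphcrj"
Count: 9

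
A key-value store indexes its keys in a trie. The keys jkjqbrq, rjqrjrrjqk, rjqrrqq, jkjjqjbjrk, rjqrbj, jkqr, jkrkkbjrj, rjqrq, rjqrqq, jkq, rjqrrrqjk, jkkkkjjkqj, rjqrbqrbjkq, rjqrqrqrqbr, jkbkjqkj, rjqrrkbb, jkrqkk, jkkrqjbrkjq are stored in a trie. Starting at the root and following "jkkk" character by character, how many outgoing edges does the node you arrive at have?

1

Follow the path "jkkk" to its node, then look at its outgoing edges.
Distinct next characters after "jkkk": k.
That node has 1 child edge.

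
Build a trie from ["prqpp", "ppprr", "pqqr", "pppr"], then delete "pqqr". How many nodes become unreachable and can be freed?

3

After clearing the end-marker at "pqqr", prune upward until reaching a node still needed by another word.
The suffix "qqr" (3 nodes) is used only by "pqqr"; the node for "p" still has the child "r", so pruning stops there.
Nodes removed: 3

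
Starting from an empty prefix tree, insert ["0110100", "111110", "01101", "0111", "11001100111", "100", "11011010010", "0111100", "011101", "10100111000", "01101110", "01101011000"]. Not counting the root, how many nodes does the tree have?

55

Count nodes per top-level branch (shared prefixes stored once):
  '0'-branch (01101, 0110100, 01101011000, 01101110, 0111, 011101, 0111100): 21 nodes
  '1'-branch (100, 10100111000, 11001100111, 11011010010, 111110): 34 nodes
Sum: 55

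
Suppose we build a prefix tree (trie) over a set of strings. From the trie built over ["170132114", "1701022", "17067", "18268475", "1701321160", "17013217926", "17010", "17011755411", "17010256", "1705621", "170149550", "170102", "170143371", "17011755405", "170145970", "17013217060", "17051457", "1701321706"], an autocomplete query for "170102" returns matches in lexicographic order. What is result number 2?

1701022

Filter for "170102…" and sort: "170102", "1701022", "17010256"
The 2nd is 1701022.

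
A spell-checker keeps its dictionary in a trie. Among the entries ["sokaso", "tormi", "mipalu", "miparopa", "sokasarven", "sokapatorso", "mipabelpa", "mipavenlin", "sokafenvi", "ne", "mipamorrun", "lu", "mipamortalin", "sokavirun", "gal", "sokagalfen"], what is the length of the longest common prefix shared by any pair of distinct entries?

The deepest shared node is where two words last agree before diverging.
e.g. "mipamorrun" and "mipamortalin" share the prefix "mipamor" of length 7; no pair shares a longer one.
Longest shared-prefix length: 7

7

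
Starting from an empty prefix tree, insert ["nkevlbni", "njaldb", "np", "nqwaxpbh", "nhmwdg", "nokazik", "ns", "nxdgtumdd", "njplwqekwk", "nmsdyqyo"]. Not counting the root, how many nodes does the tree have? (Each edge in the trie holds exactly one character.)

56

For each word, the new-node count is its length minus the longest prefix already in the trie:
  "nkevlbni" → 8 new (n, k, e, v, l, b, n, i)
  "njaldb" → prefix "n" already present; 5 new (j, a, l, d, b)
  "np" → prefix "n" already present; 1 new (p)
  "nqwaxpbh" → prefix "n" already present; 7 new (q, w, a, x, p, b, h)
  "nhmwdg" → prefix "n" already present; 5 new (h, m, w, d, g)
  "nokazik" → prefix "n" already present; 6 new (o, k, a, z, i, k)
  "ns" → prefix "n" already present; 1 new (s)
  "nxdgtumdd" → prefix "n" already present; 8 new (x, d, g, t, u, m, d, d)
  "njplwqekwk" → prefix "nj" already present; 8 new (p, l, w, q, e, k, w, k)
  "nmsdyqyo" → prefix "n" already present; 7 new (m, s, d, y, q, y, o)
Total nodes = 8 + 5 + 1 + 7 + 5 + 6 + 1 + 8 + 8 + 7 = 56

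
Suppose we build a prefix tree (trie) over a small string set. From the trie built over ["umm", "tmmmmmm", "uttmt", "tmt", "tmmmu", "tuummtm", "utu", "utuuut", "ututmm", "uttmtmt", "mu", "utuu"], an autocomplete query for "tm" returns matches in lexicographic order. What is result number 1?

DFS of the "tm" subtree visits, in order: "tmmmmmm", "tmmmu", "tmt"
Position 1: tmmmmmm

tmmmmmm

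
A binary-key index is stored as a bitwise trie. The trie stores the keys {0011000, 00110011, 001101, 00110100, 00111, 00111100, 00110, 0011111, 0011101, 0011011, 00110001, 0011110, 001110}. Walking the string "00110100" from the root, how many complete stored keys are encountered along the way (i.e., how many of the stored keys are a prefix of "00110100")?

Walk "00110100" from the root; an end-of-word marker is hit whenever a stored word is a prefix of "00110100".
Prefixes of the query that are stored words: "00110", "001101", "00110100"
Count: 3

3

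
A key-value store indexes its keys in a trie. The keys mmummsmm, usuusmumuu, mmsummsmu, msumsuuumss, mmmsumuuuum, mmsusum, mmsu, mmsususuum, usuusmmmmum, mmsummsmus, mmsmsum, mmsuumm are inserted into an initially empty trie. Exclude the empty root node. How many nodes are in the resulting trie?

For each word, the new-node count is its length minus the longest prefix already in the trie:
  "mmummsmm" → 8 new (m, m, u, m, m, s, m, m)
  "usuusmumuu" → 10 new (u, s, u, u, s, m, u, m, u, u)
  "mmsummsmu" → prefix "mm" already present; 7 new (s, u, m, m, s, m, u)
  "msumsuuumss" → prefix "m" already present; 10 new (s, u, m, s, u, u, u, m, s, s)
  "mmmsumuuuum" → prefix "mm" already present; 9 new (m, s, u, m, u, u, u, u, m)
  "mmsusum" → prefix "mmsu" already present; 3 new (s, u, m)
  "mmsu" → prefix "mmsu" already present; 0 new (none)
  "mmsususuum" → prefix "mmsusu" already present; 4 new (s, u, u, m)
  "usuusmmmmum" → prefix "usuusm" already present; 5 new (m, m, m, u, m)
  "mmsummsmus" → prefix "mmsummsmu" already present; 1 new (s)
  "mmsmsum" → prefix "mms" already present; 4 new (m, s, u, m)
  "mmsuumm" → prefix "mmsu" already present; 3 new (u, m, m)
Total nodes = 8 + 10 + 7 + 10 + 9 + 3 + 0 + 4 + 5 + 1 + 4 + 3 = 64

64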